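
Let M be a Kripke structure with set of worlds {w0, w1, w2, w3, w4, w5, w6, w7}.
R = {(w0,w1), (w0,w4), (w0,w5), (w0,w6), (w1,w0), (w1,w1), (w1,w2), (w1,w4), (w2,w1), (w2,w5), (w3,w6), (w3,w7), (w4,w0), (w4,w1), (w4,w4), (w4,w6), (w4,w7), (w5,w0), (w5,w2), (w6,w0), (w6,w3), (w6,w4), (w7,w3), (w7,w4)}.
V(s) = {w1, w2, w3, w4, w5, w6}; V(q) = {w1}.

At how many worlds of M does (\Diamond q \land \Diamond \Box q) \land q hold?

0

Let φ = (\Diamond q \land \Diamond \Box q) \land q. Evaluate φ at each world:
  w0 (successors {w1, w4, w5, w6}): φ is false.
  w1 (successors {w0, w1, w2, w4}): φ is false.
  w2 (successors {w1, w5}): φ is false.
  w3 (successors {w6, w7}): φ is false.
  w4 (successors {w0, w1, w4, w6, w7}): φ is false.
  w5 (successors {w0, w2}): φ is false.
  w6 (successors {w0, w3, w4}): φ is false.
  w7 (successors {w3, w4}): φ is false.
For instance, at w6:
  At w6: \Diamond q \land \Diamond \Box q is false, q is false, so (\Diamond q \land \Diamond \Box q) \land q is false.
    At w6: \Diamond q is false, \Diamond \Box q is false, so \Diamond q \land \Diamond \Box q is false.
      At w6: \Diamond q requires q at some successor in {w0, w3, w4}.
        At w0: q is false.
        At w3: q is false.
        At w4: q is false.
      So \Diamond q is false at w6.
      At w6: \Diamond \Box q requires \Box q at some successor in {w0, w3, w4}.
        At w0: \Box q is false.
        At w3: \Box q is false.
        At w4: \Box q is false.
      So \Diamond \Box q is false at w6.
Satisfying worlds: none.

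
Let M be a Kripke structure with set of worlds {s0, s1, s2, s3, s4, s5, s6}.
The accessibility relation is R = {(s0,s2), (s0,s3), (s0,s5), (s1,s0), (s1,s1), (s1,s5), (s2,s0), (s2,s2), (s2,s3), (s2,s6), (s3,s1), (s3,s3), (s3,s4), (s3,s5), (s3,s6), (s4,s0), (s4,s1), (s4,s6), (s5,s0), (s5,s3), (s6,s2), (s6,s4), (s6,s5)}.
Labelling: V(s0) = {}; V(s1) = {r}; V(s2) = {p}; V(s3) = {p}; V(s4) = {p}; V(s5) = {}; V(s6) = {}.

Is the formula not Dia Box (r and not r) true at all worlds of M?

Recall that Box ψ holds at a world iff ψ holds at every accessible world, and Dia ψ holds iff ψ holds at some accessible world.
Let φ = not Dia Box (r and not r). Evaluate φ at each world:
  s0 (successors {s2, s3, s5}): φ is true.
  s1 (successors {s0, s1, s5}): φ is true.
  s2 (successors {s0, s2, s3, s6}): φ is true.
  s3 (successors {s1, s3, s4, s5, s6}): φ is true.
  s4 (successors {s0, s1, s6}): φ is true.
  s5 (successors {s0, s3}): φ is true.
  s6 (successors {s2, s4, s5}): φ is true.
For instance, at s3:
  At s3: Dia Box (r and not r) is false, so not Dia Box (r and not r) is true.
    At s3: Dia Box (r and not r) requires Box (r and not r) at some successor in {s1, s3, s4, s5, s6}.
      At s1: Box (r and not r) is false.
      At s3: Box (r and not r) is false.
      At s4: Box (r and not r) is false.
      At s5: Box (r and not r) is false.
      At s6: Box (r and not r) is false.
    So Dia Box (r and not r) is false at s3.

Yes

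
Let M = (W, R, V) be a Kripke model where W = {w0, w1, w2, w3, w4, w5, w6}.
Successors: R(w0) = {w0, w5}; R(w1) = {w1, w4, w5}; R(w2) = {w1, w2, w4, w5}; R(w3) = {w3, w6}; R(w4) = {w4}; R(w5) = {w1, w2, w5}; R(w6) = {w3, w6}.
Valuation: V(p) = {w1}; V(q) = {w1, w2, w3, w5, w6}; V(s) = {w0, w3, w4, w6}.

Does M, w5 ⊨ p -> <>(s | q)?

Yes

At w5: p is false, <>(s | q) is true, so p -> <>(s | q) is true.
  At w5: <>(s | q) requires s | q at some successor in {w1, w2, w5}.
    s | q holds at w1, so <>(s | q) is true at w5.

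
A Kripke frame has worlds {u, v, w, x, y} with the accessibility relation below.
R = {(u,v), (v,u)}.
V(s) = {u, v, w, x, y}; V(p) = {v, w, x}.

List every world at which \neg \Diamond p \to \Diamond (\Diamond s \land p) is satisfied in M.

u

Let φ = \neg \Diamond p \to \Diamond (\Diamond s \land p). Evaluate φ at each world:
  u (successors {v}): φ is true.
  v (successors {u}): φ is false.
  w (successors ∅): φ is false.
  x (successors ∅): φ is false.
  y (successors ∅): φ is false.
For instance, at v:
  At v: \neg \Diamond p is true, \Diamond (\Diamond s \land p) is false, so \neg \Diamond p \to \Diamond (\Diamond s \land p) is false.
    At v: \Diamond p is false, so \neg \Diamond p is true.
      At v: \Diamond p requires p at some successor in {u}.
        At u: p is false.
      So \Diamond p is false at v.
    At v: \Diamond (\Diamond s \land p) requires \Diamond s \land p at some successor in {u}.
      At u: \Diamond s \land p is false.
    So \Diamond (\Diamond s \land p) is false at v.
Satisfying worlds: {u}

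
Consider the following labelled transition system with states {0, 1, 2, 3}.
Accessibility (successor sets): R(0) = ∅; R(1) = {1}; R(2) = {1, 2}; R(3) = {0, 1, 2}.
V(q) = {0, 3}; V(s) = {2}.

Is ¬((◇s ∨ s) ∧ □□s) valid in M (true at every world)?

Let φ = ¬((◇s ∨ s) ∧ □□s). Evaluate φ at each world:
  0 (successors ∅): φ is true.
  1 (successors {1}): φ is true.
  2 (successors {1, 2}): φ is true.
  3 (successors {0, 1, 2}): φ is true.
For instance, at 3:
  At 3: (◇s ∨ s) ∧ □□s is false, so ¬((◇s ∨ s) ∧ □□s) is true.
    At 3: ◇s ∨ s is true, □□s is false, so (◇s ∨ s) ∧ □□s is false.
      At 3: ◇s is true, s is false, so ◇s ∨ s is true.
      At 3: □□s requires □s at every successor {0, 1, 2}.
        □s fails at 1, so □□s is false at 3.

Yes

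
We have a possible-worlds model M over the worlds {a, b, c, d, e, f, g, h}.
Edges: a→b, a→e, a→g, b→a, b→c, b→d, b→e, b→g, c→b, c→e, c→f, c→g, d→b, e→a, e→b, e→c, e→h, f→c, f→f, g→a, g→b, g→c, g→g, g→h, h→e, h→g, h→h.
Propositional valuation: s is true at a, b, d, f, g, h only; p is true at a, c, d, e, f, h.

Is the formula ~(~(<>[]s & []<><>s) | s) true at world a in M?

At a: ~(<>[]s & []<><>s) | s is true, so ~(~(<>[]s & []<><>s) | s) is false.
  At a: ~(<>[]s & []<><>s) is true, s is true, so ~(<>[]s & []<><>s) | s is true.
    At a: <>[]s & []<><>s is false, so ~(<>[]s & []<><>s) is true.
      At a: <>[]s is false, []<><>s is true, so <>[]s & []<><>s is false.

No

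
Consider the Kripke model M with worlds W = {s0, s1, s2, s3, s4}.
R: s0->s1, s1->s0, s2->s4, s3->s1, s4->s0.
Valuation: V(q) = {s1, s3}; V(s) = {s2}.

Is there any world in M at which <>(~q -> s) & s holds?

No

Let φ = <>(~q -> s) & s. Evaluate φ at each world:
  s0 (successors {s1}): φ is false.
  s1 (successors {s0}): φ is false.
  s2 (successors {s4}): φ is false.
  s3 (successors {s1}): φ is false.
  s4 (successors {s0}): φ is false.
For instance, at s1:
  At s1: <>(~q -> s) is false, s is false, so <>(~q -> s) & s is false.
    At s1: <>(~q -> s) requires ~q -> s at some successor in {s0}.
      At s0: ~q -> s is false.
    So <>(~q -> s) is false at s1.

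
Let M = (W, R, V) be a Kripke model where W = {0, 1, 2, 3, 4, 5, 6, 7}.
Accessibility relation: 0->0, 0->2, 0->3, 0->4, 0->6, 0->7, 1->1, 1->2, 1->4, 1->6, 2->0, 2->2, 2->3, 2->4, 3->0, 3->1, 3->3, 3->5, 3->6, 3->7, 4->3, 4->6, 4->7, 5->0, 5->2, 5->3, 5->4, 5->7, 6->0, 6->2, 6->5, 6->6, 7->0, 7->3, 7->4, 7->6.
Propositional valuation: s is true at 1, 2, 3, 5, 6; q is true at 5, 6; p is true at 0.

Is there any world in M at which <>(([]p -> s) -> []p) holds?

Recall that []ψ holds at a world iff ψ holds at every accessible world, and <>ψ holds iff ψ holds at some accessible world.
Let φ = <>(([]p -> s) -> []p). Evaluate φ at each world:
  0 (successors {0, 2, 3, 4, 6, 7}): φ is false.
  1 (successors {1, 2, 4, 6}): φ is false.
  2 (successors {0, 2, 3, 4}): φ is false.
  3 (successors {0, 1, 3, 5, 6, 7}): φ is false.
  4 (successors {3, 6, 7}): φ is false.
  5 (successors {0, 2, 3, 4, 7}): φ is false.
  6 (successors {0, 2, 5, 6}): φ is false.
  7 (successors {0, 3, 4, 6}): φ is false.
For instance, at 3:
  At 3: <>(([]p -> s) -> []p) requires ([]p -> s) -> []p at some successor in {0, 1, 3, 5, 6, 7}.
    At 0: ([]p -> s) -> []p is false.
    At 1: ([]p -> s) -> []p is false.
    At 3: ([]p -> s) -> []p is false.
    At 5: ([]p -> s) -> []p is false.
    At 6: ([]p -> s) -> []p is false.
    At 7: ([]p -> s) -> []p is false.
  So <>(([]p -> s) -> []p) is false at 3.

No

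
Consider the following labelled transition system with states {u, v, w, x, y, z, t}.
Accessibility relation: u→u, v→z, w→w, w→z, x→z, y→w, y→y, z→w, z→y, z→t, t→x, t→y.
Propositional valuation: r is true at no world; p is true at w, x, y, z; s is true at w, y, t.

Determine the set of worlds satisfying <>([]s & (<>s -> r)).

none

Let φ = <>([]s & (<>s -> r)). Evaluate φ at each world:
  u (successors {u}): φ is false.
  v (successors {z}): φ is false.
  w (successors {w, z}): φ is false.
  x (successors {z}): φ is false.
  y (successors {w, y}): φ is false.
  z (successors {w, y, t}): φ is false.
  t (successors {x, y}): φ is false.
For instance, at x:
  At x: <>([]s & (<>s -> r)) requires []s & (<>s -> r) at some successor in {z}.
    At z: []s & (<>s -> r) is false.
  So <>([]s & (<>s -> r)) is false at x.
Satisfying worlds: none.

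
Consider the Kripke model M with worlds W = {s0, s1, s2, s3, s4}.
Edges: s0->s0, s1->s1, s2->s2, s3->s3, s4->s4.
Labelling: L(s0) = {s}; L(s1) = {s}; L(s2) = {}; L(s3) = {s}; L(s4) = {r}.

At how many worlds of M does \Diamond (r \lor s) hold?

Let φ = \Diamond (r \lor s). Evaluate φ at each world:
  s0 (successors {s0}): φ is true.
  s1 (successors {s1}): φ is true.
  s2 (successors {s2}): φ is false.
  s3 (successors {s3}): φ is true.
  s4 (successors {s4}): φ is true.
For instance, at s0:
  At s0: \Diamond (r \lor s) requires r \lor s at some successor in {s0}.
    r \lor s holds at s0, so \Diamond (r \lor s) is true at s0.
Satisfying worlds: {s0, s1, s3, s4}

4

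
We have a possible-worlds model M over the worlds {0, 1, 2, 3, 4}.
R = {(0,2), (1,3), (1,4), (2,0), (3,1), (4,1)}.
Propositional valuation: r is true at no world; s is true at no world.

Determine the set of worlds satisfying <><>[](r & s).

Let φ = <><>[](r & s). Evaluate φ at each world:
  0 (successors {2}): φ is false.
  1 (successors {3, 4}): φ is false.
  2 (successors {0}): φ is false.
  3 (successors {1}): φ is false.
  4 (successors {1}): φ is false.
For instance, at 2:
  At 2: <><>[](r & s) requires <>[](r & s) at some successor in {0}.
    At 0: <>[](r & s) is false.
  So <><>[](r & s) is false at 2.
Satisfying worlds: none.

none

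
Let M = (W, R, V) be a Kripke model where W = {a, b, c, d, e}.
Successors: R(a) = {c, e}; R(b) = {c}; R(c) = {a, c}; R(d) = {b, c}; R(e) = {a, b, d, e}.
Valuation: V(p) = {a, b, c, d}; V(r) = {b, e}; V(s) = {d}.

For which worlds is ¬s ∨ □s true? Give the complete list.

a, b, c, e

Let φ = ¬s ∨ □s. Evaluate φ at each world:
  a (successors {c, e}): φ is true.
  b (successors {c}): φ is true.
  c (successors {a, c}): φ is true.
  d (successors {b, c}): φ is false.
  e (successors {a, b, d, e}): φ is true.
For instance, at c:
  At c: ¬s is true, □s is false, so ¬s ∨ □s is true.
    At c: □s requires s at every successor {a, c}.
      s fails at a, so □s is false at c.
Satisfying worlds: {a, b, c, e}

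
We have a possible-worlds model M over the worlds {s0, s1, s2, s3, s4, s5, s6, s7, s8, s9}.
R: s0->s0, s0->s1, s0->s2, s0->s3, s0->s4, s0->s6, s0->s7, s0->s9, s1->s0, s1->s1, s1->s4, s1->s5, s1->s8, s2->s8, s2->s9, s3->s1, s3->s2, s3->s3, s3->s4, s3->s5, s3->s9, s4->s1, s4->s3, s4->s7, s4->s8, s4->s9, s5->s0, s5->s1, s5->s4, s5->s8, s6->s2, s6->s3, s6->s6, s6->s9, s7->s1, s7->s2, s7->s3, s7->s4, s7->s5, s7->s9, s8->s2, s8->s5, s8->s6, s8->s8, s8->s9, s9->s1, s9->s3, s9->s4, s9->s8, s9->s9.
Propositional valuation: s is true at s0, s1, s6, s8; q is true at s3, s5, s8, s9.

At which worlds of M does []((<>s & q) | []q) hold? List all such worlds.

Let φ = []((<>s & q) | []q). Evaluate φ at each world:
  s0 (successors {s0, s1, s2, s3, s4, s6, s7, s9}): φ is false.
  s1 (successors {s0, s1, s4, s5, s8}): φ is false.
  s2 (successors {s8, s9}): φ is true.
  s3 (successors {s1, s2, s3, s4, s5, s9}): φ is false.
  s4 (successors {s1, s3, s7, s8, s9}): φ is false.
  s5 (successors {s0, s1, s4, s8}): φ is false.
  s6 (successors {s2, s3, s6, s9}): φ is false.
  s7 (successors {s1, s2, s3, s4, s5, s9}): φ is false.
  s8 (successors {s2, s5, s6, s8, s9}): φ is false.
  s9 (successors {s1, s3, s4, s8, s9}): φ is false.
For instance, at s8:
  At s8: []((<>s & q) | []q) requires (<>s & q) | []q at every successor {s2, s5, s6, s8, s9}.
    (<>s & q) | []q fails at s6, so []((<>s & q) | []q) is false at s8.
      At s6: <>s & q is false, []q is false, so (<>s & q) | []q is false.
Satisfying worlds: {s2}

s2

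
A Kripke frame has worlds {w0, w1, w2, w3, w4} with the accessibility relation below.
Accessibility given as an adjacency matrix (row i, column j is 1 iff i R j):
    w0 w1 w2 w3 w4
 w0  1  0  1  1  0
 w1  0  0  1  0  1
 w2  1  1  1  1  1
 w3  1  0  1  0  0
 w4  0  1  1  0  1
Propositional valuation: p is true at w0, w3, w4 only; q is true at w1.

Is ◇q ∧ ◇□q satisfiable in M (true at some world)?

No

Recall that □ψ holds at a world iff ψ holds at every accessible world, and ◇ψ holds iff ψ holds at some accessible world.
Let φ = ◇q ∧ ◇□q. Evaluate φ at each world:
  w0 (successors {w0, w2, w3}): φ is false.
  w1 (successors {w2, w4}): φ is false.
  w2 (successors {w0, w1, w2, w3, w4}): φ is false.
  w3 (successors {w0, w2}): φ is false.
  w4 (successors {w1, w2, w4}): φ is false.
For instance, at w0:
  At w0: ◇q is false, ◇□q is false, so ◇q ∧ ◇□q is false.
    At w0: ◇q requires q at some successor in {w0, w2, w3}.
      At w0: q is false.
      At w2: q is false.
      At w3: q is false.
    So ◇q is false at w0.
    At w0: ◇□q requires □q at some successor in {w0, w2, w3}.
      At w0: □q is false.
      At w2: □q is false.
      At w3: □q is false.
    So ◇□q is false at w0.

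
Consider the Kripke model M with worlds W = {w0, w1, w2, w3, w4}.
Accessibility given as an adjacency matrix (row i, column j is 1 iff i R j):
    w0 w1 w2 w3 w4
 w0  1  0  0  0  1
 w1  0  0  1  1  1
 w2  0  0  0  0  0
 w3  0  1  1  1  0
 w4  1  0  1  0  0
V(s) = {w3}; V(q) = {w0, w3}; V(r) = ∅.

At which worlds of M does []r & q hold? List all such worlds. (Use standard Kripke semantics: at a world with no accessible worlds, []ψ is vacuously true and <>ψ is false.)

none

Let φ = []r & q. Evaluate φ at each world:
  w0 (successors {w0, w4}): φ is false.
  w1 (successors {w2, w3, w4}): φ is false.
  w2 (successors ∅): φ is false.
  w3 (successors {w1, w2, w3}): φ is false.
  w4 (successors {w0, w2}): φ is false.
For instance, at w0:
  At w0: []r is false, q is true, so []r & q is false.
    At w0: []r requires r at every successor {w0, w4}.
      r fails at w0, so []r is false at w0.
Satisfying worlds: none.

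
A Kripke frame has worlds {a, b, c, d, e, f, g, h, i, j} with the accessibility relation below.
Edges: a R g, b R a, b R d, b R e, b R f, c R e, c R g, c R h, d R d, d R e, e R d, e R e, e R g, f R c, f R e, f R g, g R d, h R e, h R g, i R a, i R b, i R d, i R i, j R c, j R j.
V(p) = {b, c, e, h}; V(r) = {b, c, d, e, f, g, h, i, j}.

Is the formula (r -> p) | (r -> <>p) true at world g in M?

At g: r -> p is false, r -> <>p is false, so (r -> p) | (r -> <>p) is false.
  At g: r is true, <>p is false, so r -> <>p is false.
    At g: <>p requires p at some successor in {d}.
      At d: p is false.
    So <>p is false at g.

No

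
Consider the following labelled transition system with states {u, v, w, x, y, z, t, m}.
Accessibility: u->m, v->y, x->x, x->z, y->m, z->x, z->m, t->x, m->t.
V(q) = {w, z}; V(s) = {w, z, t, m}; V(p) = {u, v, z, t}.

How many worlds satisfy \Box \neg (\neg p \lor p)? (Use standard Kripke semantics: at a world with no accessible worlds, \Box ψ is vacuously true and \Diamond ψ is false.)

Let φ = \Box \neg (\neg p \lor p). Evaluate φ at each world:
  u (successors {m}): φ is false.
  v (successors {y}): φ is false.
  w (successors ∅): φ is true.
  x (successors {x, z}): φ is false.
  y (successors {m}): φ is false.
  z (successors {x, m}): φ is false.
  t (successors {x}): φ is false.
  m (successors {t}): φ is false.
For instance, at x:
  At x: \Box \neg (\neg p \lor p) requires \neg (\neg p \lor p) at every successor {x, z}.
    \neg (\neg p \lor p) fails at x, so \Box \neg (\neg p \lor p) is false at x.
Satisfying worlds: {w}

1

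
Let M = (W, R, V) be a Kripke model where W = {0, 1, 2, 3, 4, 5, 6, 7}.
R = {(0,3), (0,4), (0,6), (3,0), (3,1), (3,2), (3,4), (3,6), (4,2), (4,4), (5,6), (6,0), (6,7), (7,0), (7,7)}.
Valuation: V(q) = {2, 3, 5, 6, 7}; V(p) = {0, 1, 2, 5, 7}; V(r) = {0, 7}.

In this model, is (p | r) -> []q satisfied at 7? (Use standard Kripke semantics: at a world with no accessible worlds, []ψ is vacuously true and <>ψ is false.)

No

At 7: p | r is true, []q is false, so (p | r) -> []q is false.
  At 7: []q requires q at every successor {0, 7}.
    q fails at 0, so []q is false at 7.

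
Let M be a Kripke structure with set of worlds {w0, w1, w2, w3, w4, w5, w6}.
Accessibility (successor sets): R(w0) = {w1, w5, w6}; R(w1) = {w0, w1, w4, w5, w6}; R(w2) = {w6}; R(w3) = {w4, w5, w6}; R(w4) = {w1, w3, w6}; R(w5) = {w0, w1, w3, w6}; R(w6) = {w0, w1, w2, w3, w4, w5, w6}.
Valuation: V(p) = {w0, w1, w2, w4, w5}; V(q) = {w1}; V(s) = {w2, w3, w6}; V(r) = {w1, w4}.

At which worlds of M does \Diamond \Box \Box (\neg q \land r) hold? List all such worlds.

Let φ = \Diamond \Box \Box (\neg q \land r). Evaluate φ at each world:
  w0 (successors {w1, w5, w6}): φ is false.
  w1 (successors {w0, w1, w4, w5, w6}): φ is false.
  w2 (successors {w6}): φ is false.
  w3 (successors {w4, w5, w6}): φ is false.
  w4 (successors {w1, w3, w6}): φ is false.
  w5 (successors {w0, w1, w3, w6}): φ is false.
  w6 (successors {w0, w1, w2, w3, w4, w5, w6}): φ is false.
For instance, at w2:
  At w2: \Diamond \Box \Box (\neg q \land r) requires \Box \Box (\neg q \land r) at some successor in {w6}.
    At w6: \Box \Box (\neg q \land r) is false.
  So \Diamond \Box \Box (\neg q \land r) is false at w2.
Satisfying worlds: none.

none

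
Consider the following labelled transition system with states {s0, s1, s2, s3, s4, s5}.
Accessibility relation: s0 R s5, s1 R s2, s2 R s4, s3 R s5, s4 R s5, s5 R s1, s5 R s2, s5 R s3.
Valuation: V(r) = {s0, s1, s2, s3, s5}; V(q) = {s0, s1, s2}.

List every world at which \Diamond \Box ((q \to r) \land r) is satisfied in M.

Let φ = \Diamond \Box ((q \to r) \land r). Evaluate φ at each world:
  s0 (successors {s5}): φ is true.
  s1 (successors {s2}): φ is false.
  s2 (successors {s4}): φ is true.
  s3 (successors {s5}): φ is true.
  s4 (successors {s5}): φ is true.
  s5 (successors {s1, s2, s3}): φ is true.
For instance, at s3:
  At s3: \Diamond \Box ((q \to r) \land r) requires \Box ((q \to r) \land r) at some successor in {s5}.
    \Box ((q \to r) \land r) holds at s5, so \Diamond \Box ((q \to r) \land r) is true at s3.
      At s5: \Box ((q \to r) \land r) requires (q \to r) \land r at every successor {s1, s2, s3}.
        At s1: (q \to r) \land r is true.
        At s2: (q \to r) \land r is true.
        At s3: (q \to r) \land r is true.
      So \Box ((q \to r) \land r) is true at s5.
Satisfying worlds: {s0, s2, s3, s4, s5}

s0, s2, s3, s4, s5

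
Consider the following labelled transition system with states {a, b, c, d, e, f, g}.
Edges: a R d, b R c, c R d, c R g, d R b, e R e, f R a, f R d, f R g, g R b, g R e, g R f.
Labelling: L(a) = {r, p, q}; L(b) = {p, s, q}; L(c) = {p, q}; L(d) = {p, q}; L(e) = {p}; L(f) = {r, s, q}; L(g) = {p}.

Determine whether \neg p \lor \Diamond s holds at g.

At g: \neg p is false, \Diamond s is true, so \neg p \lor \Diamond s is true.
  At g: \Diamond s requires s at some successor in {b, e, f}.
    s holds at b, so \Diamond s is true at g.

Yes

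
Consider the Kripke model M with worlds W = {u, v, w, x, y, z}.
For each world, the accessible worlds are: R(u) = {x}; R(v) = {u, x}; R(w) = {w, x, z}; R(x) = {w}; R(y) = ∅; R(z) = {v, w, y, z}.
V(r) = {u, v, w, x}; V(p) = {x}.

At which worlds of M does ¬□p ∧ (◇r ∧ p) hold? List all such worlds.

Let φ = ¬□p ∧ (◇r ∧ p). Evaluate φ at each world:
  u (successors {x}): φ is false.
  v (successors {u, x}): φ is false.
  w (successors {w, x, z}): φ is false.
  x (successors {w}): φ is true.
  y (successors ∅): φ is false.
  z (successors {v, w, y, z}): φ is false.
For instance, at z:
  At z: ¬□p is true, ◇r ∧ p is false, so ¬□p ∧ (◇r ∧ p) is false.
    At z: □p is false, so ¬□p is true.
      At z: □p requires p at every successor {v, w, y, z}.
        p fails at v, so □p is false at z.
    At z: ◇r is true, p is false, so ◇r ∧ p is false.
      At z: ◇r requires r at some successor in {v, w, y, z}.
        r holds at v, so ◇r is true at z.
Satisfying worlds: {x}

x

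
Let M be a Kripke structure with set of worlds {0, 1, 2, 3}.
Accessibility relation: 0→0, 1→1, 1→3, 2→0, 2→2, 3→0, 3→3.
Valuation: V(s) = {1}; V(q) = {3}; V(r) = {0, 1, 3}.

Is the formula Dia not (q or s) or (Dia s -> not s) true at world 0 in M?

Yes

At 0: Dia not (q or s) is true, Dia s -> not s is true, so Dia not (q or s) or (Dia s -> not s) is true.
  At 0: Dia not (q or s) requires not (q or s) at some successor in {0}.
    not (q or s) holds at 0, so Dia not (q or s) is true at 0.
  At 0: Dia s is false, not s is true, so Dia s -> not s is true.
    At 0: Dia s requires s at some successor in {0}.
      At 0: s is false.
    So Dia s is false at 0.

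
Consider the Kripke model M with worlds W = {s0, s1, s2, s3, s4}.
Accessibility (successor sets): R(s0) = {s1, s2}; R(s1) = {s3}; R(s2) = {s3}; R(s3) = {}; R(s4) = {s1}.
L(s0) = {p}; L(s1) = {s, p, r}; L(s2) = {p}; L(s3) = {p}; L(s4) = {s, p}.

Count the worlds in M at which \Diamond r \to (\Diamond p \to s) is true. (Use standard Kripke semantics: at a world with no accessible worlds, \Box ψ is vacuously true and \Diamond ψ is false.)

4

Let φ = \Diamond r \to (\Diamond p \to s). Evaluate φ at each world:
  s0 (successors {s1, s2}): φ is false.
  s1 (successors {s3}): φ is true.
  s2 (successors {s3}): φ is true.
  s3 (successors ∅): φ is true.
  s4 (successors {s1}): φ is true.
For instance, at s0:
  At s0: \Diamond r is true, \Diamond p \to s is false, so \Diamond r \to (\Diamond p \to s) is false.
    At s0: \Diamond r requires r at some successor in {s1, s2}.
      r holds at s1, so \Diamond r is true at s0.
    At s0: \Diamond p is true, s is false, so \Diamond p \to s is false.
      At s0: \Diamond p requires p at some successor in {s1, s2}.
        p holds at s1, so \Diamond p is true at s0.
Satisfying worlds: {s1, s2, s3, s4}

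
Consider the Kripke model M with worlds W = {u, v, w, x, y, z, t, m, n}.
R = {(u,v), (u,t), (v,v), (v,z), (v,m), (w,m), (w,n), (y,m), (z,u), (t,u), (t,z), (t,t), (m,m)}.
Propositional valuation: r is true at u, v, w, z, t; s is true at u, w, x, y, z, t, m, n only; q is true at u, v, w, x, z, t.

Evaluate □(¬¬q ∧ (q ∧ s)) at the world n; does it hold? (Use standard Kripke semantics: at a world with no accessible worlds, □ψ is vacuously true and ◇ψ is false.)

At n: no accessible worlds, so □(¬¬q ∧ (q ∧ s)) holds vacuously.

Yes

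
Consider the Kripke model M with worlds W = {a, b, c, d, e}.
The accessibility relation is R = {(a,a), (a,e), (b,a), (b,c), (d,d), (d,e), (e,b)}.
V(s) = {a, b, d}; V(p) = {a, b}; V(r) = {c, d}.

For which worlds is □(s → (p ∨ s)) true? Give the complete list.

a, b, c, d, e

Let φ = □(s → (p ∨ s)). Evaluate φ at each world:
  a (successors {a, e}): φ is true.
  b (successors {a, c}): φ is true.
  c (successors ∅): φ is true.
  d (successors {d, e}): φ is true.
  e (successors {b}): φ is true.
For instance, at a:
  At a: □(s → (p ∨ s)) requires s → (p ∨ s) at every successor {a, e}.
    At a: s → (p ∨ s) is true.
    At e: s → (p ∨ s) is true.
  So □(s → (p ∨ s)) is true at a.
Satisfying worlds: {a, b, c, d, e}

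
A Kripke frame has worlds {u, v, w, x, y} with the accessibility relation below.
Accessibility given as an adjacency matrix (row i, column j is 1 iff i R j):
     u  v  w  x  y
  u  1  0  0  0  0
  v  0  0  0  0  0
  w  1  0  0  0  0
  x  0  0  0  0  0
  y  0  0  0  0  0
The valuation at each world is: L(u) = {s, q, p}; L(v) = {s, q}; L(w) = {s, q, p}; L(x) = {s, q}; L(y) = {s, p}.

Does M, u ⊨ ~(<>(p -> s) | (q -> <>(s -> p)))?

No

Recall that <>ψ holds at a world iff ψ holds at some accessible world.
At u: <>(p -> s) | (q -> <>(s -> p)) is true, so ~(<>(p -> s) | (q -> <>(s -> p))) is false.
  At u: <>(p -> s) is true, q -> <>(s -> p) is true, so <>(p -> s) | (q -> <>(s -> p)) is true.
    At u: <>(p -> s) requires p -> s at some successor in {u}.
      p -> s holds at u, so <>(p -> s) is true at u.
    At u: q is true, <>(s -> p) is true, so q -> <>(s -> p) is true.
      At u: <>(s -> p) requires s -> p at some successor in {u}.
        s -> p holds at u, so <>(s -> p) is true at u.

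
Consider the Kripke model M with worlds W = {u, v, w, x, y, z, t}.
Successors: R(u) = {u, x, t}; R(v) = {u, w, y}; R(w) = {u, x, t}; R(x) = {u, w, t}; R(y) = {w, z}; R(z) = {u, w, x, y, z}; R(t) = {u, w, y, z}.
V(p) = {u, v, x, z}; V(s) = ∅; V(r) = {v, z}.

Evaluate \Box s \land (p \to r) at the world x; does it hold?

No

At x: \Box s is false, p \to r is false, so \Box s \land (p \to r) is false.
  At x: \Box s requires s at every successor {u, w, t}.
    s fails at u, so \Box s is false at x.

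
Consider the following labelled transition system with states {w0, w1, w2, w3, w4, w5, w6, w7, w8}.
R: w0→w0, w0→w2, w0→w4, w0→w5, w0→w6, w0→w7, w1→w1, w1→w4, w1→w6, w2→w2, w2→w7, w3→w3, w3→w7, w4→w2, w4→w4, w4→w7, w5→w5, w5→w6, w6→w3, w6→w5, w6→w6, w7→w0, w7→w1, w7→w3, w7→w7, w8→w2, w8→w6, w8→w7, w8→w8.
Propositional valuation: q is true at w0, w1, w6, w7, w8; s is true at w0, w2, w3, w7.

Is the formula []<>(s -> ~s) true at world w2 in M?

At w2: []<>(s -> ~s) requires <>(s -> ~s) at every successor {w2, w7}.
  <>(s -> ~s) fails at w2, so []<>(s -> ~s) is false at w2.
    At w2: <>(s -> ~s) requires s -> ~s at some successor in {w2, w7}.
      At w2: s -> ~s is false.
      At w7: s -> ~s is false.
    So <>(s -> ~s) is false at w2.

No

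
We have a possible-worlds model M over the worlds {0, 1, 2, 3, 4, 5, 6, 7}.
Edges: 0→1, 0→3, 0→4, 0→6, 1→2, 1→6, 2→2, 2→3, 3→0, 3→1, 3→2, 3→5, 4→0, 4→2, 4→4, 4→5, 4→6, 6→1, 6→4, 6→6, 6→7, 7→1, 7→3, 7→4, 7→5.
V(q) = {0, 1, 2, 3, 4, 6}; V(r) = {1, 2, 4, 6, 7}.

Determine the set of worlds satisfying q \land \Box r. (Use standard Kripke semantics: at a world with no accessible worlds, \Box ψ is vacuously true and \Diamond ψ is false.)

Let φ = q \land \Box r. Evaluate φ at each world:
  0 (successors {1, 3, 4, 6}): φ is false.
  1 (successors {2, 6}): φ is true.
  2 (successors {2, 3}): φ is false.
  3 (successors {0, 1, 2, 5}): φ is false.
  4 (successors {0, 2, 4, 5, 6}): φ is false.
  5 (successors ∅): φ is false.
  6 (successors {1, 4, 6, 7}): φ is true.
  7 (successors {1, 3, 4, 5}): φ is false.
For instance, at 4:
  At 4: q is true, \Box r is false, so q \land \Box r is false.
    At 4: \Box r requires r at every successor {0, 2, 4, 5, 6}.
      r fails at 0, so \Box r is false at 4.
Satisfying worlds: {1, 6}

1, 6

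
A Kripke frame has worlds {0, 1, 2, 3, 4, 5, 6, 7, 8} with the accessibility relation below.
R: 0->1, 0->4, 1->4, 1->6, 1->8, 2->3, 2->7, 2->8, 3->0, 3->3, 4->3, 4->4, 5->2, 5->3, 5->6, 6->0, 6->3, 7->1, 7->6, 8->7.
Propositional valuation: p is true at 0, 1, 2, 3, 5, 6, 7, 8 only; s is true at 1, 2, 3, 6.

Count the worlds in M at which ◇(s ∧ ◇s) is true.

8

Let φ = ◇(s ∧ ◇s). Evaluate φ at each world:
  0 (successors {1, 4}): φ is true.
  1 (successors {4, 6, 8}): φ is true.
  2 (successors {3, 7, 8}): φ is true.
  3 (successors {0, 3}): φ is true.
  4 (successors {3, 4}): φ is true.
  5 (successors {2, 3, 6}): φ is true.
  6 (successors {0, 3}): φ is true.
  7 (successors {1, 6}): φ is true.
  8 (successors {7}): φ is false.
For instance, at 4:
  At 4: ◇(s ∧ ◇s) requires s ∧ ◇s at some successor in {3, 4}.
    s ∧ ◇s holds at 3, so ◇(s ∧ ◇s) is true at 4.
      At 3: s is true, ◇s is true, so s ∧ ◇s is true.
Satisfying worlds: {0, 1, 2, 3, 4, 5, 6, 7}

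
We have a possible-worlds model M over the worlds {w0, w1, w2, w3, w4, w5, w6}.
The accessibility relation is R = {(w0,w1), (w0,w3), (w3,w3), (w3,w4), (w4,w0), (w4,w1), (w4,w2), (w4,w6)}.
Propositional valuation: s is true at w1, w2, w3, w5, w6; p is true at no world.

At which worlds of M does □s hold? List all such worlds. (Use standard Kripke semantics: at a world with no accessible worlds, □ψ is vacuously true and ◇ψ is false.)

w0, w1, w2, w5, w6

Recall that □ψ holds at a world iff ψ holds at every accessible world, and ◇ψ holds iff ψ holds at some accessible world.
Let φ = □s. Evaluate φ at each world:
  w0 (successors {w1, w3}): φ is true.
  w1 (successors ∅): φ is true.
  w2 (successors ∅): φ is true.
  w3 (successors {w3, w4}): φ is false.
  w4 (successors {w0, w1, w2, w6}): φ is false.
  w5 (successors ∅): φ is true.
  w6 (successors ∅): φ is true.
For instance, at w3:
  At w3: □s requires s at every successor {w3, w4}.
    s fails at w4, so □s is false at w3.
Satisfying worlds: {w0, w1, w2, w5, w6}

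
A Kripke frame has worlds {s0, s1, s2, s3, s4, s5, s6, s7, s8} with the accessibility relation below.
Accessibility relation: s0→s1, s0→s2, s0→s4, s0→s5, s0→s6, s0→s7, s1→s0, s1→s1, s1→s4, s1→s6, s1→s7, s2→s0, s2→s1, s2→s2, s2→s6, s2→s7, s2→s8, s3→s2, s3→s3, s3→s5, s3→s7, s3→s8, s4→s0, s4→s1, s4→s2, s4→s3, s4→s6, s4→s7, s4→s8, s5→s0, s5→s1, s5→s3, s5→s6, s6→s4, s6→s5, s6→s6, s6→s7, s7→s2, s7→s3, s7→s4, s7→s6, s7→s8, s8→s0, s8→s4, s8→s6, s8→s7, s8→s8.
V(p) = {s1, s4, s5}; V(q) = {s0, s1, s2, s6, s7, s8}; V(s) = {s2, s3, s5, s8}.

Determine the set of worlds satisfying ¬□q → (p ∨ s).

Let φ = ¬□q → (p ∨ s). Evaluate φ at each world:
  s0 (successors {s1, s2, s4, s5, s6, s7}): φ is false.
  s1 (successors {s0, s1, s4, s6, s7}): φ is true.
  s2 (successors {s0, s1, s2, s6, s7, s8}): φ is true.
  s3 (successors {s2, s3, s5, s7, s8}): φ is true.
  s4 (successors {s0, s1, s2, s3, s6, s7, s8}): φ is true.
  s5 (successors {s0, s1, s3, s6}): φ is true.
  s6 (successors {s4, s5, s6, s7}): φ is false.
  s7 (successors {s2, s3, s4, s6, s8}): φ is false.
  s8 (successors {s0, s4, s6, s7, s8}): φ is true.
For instance, at s3:
  At s3: ¬□q is true, p ∨ s is true, so ¬□q → (p ∨ s) is true.
    At s3: □q is false, so ¬□q is true.
      At s3: □q requires q at every successor {s2, s3, s5, s7, s8}.
        q fails at s3, so □q is false at s3.
Satisfying worlds: {s1, s2, s3, s4, s5, s8}

s1, s2, s3, s4, s5, s8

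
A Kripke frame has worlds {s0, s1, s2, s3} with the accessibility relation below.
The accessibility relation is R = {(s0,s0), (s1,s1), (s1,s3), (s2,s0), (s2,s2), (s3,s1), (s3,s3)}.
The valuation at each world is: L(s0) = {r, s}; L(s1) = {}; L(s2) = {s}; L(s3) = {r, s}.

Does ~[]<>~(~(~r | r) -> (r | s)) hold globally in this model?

Recall that []ψ holds at a world iff ψ holds at every accessible world, and <>ψ holds iff ψ holds at some accessible world.
Let φ = ~[]<>~(~(~r | r) -> (r | s)). Evaluate φ at each world:
  s0 (successors {s0}): φ is true.
  s1 (successors {s1, s3}): φ is true.
  s2 (successors {s0, s2}): φ is true.
  s3 (successors {s1, s3}): φ is true.
For instance, at s0:
  At s0: []<>~(~(~r | r) -> (r | s)) is false, so ~[]<>~(~(~r | r) -> (r | s)) is true.
    At s0: []<>~(~(~r | r) -> (r | s)) requires <>~(~(~r | r) -> (r | s)) at every successor {s0}.
      <>~(~(~r | r) -> (r | s)) fails at s0, so []<>~(~(~r | r) -> (r | s)) is false at s0.

Yes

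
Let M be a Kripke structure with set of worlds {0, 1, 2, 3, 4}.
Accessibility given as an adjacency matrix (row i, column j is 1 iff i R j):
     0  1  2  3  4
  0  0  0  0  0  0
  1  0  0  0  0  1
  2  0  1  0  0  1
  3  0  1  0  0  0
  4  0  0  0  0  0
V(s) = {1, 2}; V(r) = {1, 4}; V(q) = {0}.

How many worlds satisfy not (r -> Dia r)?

1

Let φ = not (r -> Dia r). Evaluate φ at each world:
  0 (successors ∅): φ is false.
  1 (successors {4}): φ is false.
  2 (successors {1, 4}): φ is false.
  3 (successors {1}): φ is false.
  4 (successors ∅): φ is true.
For instance, at 2:
  At 2: r -> Dia r is true, so not (r -> Dia r) is false.
    At 2: r is false, Dia r is true, so r -> Dia r is true.
      At 2: Dia r requires r at some successor in {1, 4}.
        r holds at 1, so Dia r is true at 2.
Satisfying worlds: {4}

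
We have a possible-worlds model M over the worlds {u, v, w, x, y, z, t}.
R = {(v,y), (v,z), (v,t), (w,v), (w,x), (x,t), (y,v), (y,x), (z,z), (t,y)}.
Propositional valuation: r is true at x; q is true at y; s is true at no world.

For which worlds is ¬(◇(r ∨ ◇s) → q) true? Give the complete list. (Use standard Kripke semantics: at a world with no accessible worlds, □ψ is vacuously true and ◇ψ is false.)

w

Recall that ◇ψ holds at a world iff ψ holds at some accessible world.
Let φ = ¬(◇(r ∨ ◇s) → q). Evaluate φ at each world:
  u (successors ∅): φ is false.
  v (successors {y, z, t}): φ is false.
  w (successors {v, x}): φ is true.
  x (successors {t}): φ is false.
  y (successors {v, x}): φ is false.
  z (successors {z}): φ is false.
  t (successors {y}): φ is false.
For instance, at v:
  At v: ◇(r ∨ ◇s) → q is true, so ¬(◇(r ∨ ◇s) → q) is false.
    At v: ◇(r ∨ ◇s) is false, q is false, so ◇(r ∨ ◇s) → q is true.
      At v: ◇(r ∨ ◇s) requires r ∨ ◇s at some successor in {y, z, t}.
        At y: r ∨ ◇s is false.
        At z: r ∨ ◇s is false.
        At t: r ∨ ◇s is false.
      So ◇(r ∨ ◇s) is false at v.
Satisfying worlds: {w}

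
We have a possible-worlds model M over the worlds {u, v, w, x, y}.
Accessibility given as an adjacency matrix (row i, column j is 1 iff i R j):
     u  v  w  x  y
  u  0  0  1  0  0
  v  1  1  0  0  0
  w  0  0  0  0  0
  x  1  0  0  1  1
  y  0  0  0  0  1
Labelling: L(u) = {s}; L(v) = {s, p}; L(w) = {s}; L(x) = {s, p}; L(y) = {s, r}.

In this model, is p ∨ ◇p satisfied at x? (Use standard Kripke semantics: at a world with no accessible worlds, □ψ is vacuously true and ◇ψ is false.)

At x: p is true, ◇p is true, so p ∨ ◇p is true.
  At x: ◇p requires p at some successor in {u, x, y}.
    p holds at x, so ◇p is true at x.

Yes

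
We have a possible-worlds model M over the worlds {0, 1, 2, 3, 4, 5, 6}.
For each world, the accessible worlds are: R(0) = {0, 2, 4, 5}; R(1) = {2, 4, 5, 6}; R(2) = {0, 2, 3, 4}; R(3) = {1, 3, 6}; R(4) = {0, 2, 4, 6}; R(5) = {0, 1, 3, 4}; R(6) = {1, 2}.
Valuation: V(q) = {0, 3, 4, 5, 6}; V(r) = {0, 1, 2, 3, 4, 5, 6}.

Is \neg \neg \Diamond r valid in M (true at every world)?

Recall that \Diamond ψ holds at a world iff ψ holds at some accessible world.
Let φ = \neg \neg \Diamond r. Evaluate φ at each world:
  0 (successors {0, 2, 4, 5}): φ is true.
  1 (successors {2, 4, 5, 6}): φ is true.
  2 (successors {0, 2, 3, 4}): φ is true.
  3 (successors {1, 3, 6}): φ is true.
  4 (successors {0, 2, 4, 6}): φ is true.
  5 (successors {0, 1, 3, 4}): φ is true.
  6 (successors {1, 2}): φ is true.
For instance, at 0:
  At 0: \neg \Diamond r is false, so \neg \neg \Diamond r is true.
    At 0: \Diamond r is true, so \neg \Diamond r is false.
      At 0: \Diamond r requires r at some successor in {0, 2, 4, 5}.
        r holds at 0, so \Diamond r is true at 0.

Yes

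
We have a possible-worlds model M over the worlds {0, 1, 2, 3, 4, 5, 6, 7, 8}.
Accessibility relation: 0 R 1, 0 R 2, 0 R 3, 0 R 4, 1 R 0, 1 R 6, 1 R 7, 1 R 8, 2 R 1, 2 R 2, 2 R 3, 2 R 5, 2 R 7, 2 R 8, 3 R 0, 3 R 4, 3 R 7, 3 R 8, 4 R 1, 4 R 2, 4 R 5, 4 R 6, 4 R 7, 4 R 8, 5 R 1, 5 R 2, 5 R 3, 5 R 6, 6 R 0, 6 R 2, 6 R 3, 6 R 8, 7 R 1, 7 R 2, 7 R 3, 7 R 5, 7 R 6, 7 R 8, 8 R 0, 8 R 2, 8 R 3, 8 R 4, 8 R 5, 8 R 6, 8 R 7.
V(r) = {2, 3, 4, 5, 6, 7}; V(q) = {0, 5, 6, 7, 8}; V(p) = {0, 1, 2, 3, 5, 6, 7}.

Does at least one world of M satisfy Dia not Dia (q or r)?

No

Let φ = Dia not Dia (q or r). Evaluate φ at each world:
  0 (successors {1, 2, 3, 4}): φ is false.
  1 (successors {0, 6, 7, 8}): φ is false.
  2 (successors {1, 2, 3, 5, 7, 8}): φ is false.
  3 (successors {0, 4, 7, 8}): φ is false.
  4 (successors {1, 2, 5, 6, 7, 8}): φ is false.
  5 (successors {1, 2, 3, 6}): φ is false.
  6 (successors {0, 2, 3, 8}): φ is false.
  7 (successors {1, 2, 3, 5, 6, 8}): φ is false.
  8 (successors {0, 2, 3, 4, 5, 6, 7}): φ is false.
For instance, at 7:
  At 7: Dia not Dia (q or r) requires not Dia (q or r) at some successor in {1, 2, 3, 5, 6, 8}.
    At 1: not Dia (q or r) is false.
    At 2: not Dia (q or r) is false.
    At 3: not Dia (q or r) is false.
    At 5: not Dia (q or r) is false.
    At 6: not Dia (q or r) is false.
    At 8: not Dia (q or r) is false.
  So Dia not Dia (q or r) is false at 7.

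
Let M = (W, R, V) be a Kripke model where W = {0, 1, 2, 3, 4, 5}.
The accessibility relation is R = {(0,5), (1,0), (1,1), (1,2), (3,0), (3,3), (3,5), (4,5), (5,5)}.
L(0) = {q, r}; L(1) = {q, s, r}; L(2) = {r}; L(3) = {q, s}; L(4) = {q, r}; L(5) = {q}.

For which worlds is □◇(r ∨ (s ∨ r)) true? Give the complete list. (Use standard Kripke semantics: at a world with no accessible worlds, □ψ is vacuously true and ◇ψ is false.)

Let φ = □◇(r ∨ (s ∨ r)). Evaluate φ at each world:
  0 (successors {5}): φ is false.
  1 (successors {0, 1, 2}): φ is false.
  2 (successors ∅): φ is true.
  3 (successors {0, 3, 5}): φ is false.
  4 (successors {5}): φ is false.
  5 (successors {5}): φ is false.
For instance, at 0:
  At 0: □◇(r ∨ (s ∨ r)) requires ◇(r ∨ (s ∨ r)) at every successor {5}.
    ◇(r ∨ (s ∨ r)) fails at 5, so □◇(r ∨ (s ∨ r)) is false at 0.
      At 5: ◇(r ∨ (s ∨ r)) requires r ∨ (s ∨ r) at some successor in {5}.
        At 5: r ∨ (s ∨ r) is false.
      So ◇(r ∨ (s ∨ r)) is false at 5.
Satisfying worlds: {2}

2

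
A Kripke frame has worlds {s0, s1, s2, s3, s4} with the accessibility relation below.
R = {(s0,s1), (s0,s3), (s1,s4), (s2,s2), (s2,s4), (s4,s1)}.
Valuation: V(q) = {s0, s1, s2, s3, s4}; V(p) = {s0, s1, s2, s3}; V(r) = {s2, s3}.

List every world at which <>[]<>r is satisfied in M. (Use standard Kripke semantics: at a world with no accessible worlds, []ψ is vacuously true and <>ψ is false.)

Recall that []ψ holds at a world iff ψ holds at every accessible world, and <>ψ holds iff ψ holds at some accessible world.
Let φ = <>[]<>r. Evaluate φ at each world:
  s0 (successors {s1, s3}): φ is true.
  s1 (successors {s4}): φ is false.
  s2 (successors {s2, s4}): φ is false.
  s3 (successors ∅): φ is false.
  s4 (successors {s1}): φ is false.
For instance, at s4:
  At s4: <>[]<>r requires []<>r at some successor in {s1}.
    At s1: []<>r is false.
  So <>[]<>r is false at s4.
Satisfying worlds: {s0}

s0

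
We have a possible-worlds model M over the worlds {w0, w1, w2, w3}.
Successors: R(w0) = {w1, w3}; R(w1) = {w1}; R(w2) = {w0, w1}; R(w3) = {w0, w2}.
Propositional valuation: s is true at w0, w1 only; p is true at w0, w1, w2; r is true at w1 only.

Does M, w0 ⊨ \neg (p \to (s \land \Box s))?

Yes

Recall that \Box ψ holds at a world iff ψ holds at every accessible world, and \Diamond ψ holds iff ψ holds at some accessible world.
At w0: p \to (s \land \Box s) is false, so \neg (p \to (s \land \Box s)) is true.
  At w0: p is true, s \land \Box s is false, so p \to (s \land \Box s) is false.
    At w0: s is true, \Box s is false, so s \land \Box s is false.
      At w0: \Box s requires s at every successor {w1, w3}.
        s fails at w3, so \Box s is false at w0.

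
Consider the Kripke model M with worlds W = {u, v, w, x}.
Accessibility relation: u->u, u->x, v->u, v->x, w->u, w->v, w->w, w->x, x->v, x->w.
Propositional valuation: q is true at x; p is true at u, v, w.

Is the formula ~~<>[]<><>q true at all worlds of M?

Yes

Recall that []ψ holds at a world iff ψ holds at every accessible world, and <>ψ holds iff ψ holds at some accessible world.
Let φ = ~~<>[]<><>q. Evaluate φ at each world:
  u (successors {u, x}): φ is true.
  v (successors {u, x}): φ is true.
  w (successors {u, v, w, x}): φ is true.
  x (successors {v, w}): φ is true.
For instance, at u:
  At u: ~<>[]<><>q is false, so ~~<>[]<><>q is true.
    At u: <>[]<><>q is true, so ~<>[]<><>q is false.
      At u: <>[]<><>q requires []<><>q at some successor in {u, x}.
        []<><>q holds at u, so <>[]<><>q is true at u.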